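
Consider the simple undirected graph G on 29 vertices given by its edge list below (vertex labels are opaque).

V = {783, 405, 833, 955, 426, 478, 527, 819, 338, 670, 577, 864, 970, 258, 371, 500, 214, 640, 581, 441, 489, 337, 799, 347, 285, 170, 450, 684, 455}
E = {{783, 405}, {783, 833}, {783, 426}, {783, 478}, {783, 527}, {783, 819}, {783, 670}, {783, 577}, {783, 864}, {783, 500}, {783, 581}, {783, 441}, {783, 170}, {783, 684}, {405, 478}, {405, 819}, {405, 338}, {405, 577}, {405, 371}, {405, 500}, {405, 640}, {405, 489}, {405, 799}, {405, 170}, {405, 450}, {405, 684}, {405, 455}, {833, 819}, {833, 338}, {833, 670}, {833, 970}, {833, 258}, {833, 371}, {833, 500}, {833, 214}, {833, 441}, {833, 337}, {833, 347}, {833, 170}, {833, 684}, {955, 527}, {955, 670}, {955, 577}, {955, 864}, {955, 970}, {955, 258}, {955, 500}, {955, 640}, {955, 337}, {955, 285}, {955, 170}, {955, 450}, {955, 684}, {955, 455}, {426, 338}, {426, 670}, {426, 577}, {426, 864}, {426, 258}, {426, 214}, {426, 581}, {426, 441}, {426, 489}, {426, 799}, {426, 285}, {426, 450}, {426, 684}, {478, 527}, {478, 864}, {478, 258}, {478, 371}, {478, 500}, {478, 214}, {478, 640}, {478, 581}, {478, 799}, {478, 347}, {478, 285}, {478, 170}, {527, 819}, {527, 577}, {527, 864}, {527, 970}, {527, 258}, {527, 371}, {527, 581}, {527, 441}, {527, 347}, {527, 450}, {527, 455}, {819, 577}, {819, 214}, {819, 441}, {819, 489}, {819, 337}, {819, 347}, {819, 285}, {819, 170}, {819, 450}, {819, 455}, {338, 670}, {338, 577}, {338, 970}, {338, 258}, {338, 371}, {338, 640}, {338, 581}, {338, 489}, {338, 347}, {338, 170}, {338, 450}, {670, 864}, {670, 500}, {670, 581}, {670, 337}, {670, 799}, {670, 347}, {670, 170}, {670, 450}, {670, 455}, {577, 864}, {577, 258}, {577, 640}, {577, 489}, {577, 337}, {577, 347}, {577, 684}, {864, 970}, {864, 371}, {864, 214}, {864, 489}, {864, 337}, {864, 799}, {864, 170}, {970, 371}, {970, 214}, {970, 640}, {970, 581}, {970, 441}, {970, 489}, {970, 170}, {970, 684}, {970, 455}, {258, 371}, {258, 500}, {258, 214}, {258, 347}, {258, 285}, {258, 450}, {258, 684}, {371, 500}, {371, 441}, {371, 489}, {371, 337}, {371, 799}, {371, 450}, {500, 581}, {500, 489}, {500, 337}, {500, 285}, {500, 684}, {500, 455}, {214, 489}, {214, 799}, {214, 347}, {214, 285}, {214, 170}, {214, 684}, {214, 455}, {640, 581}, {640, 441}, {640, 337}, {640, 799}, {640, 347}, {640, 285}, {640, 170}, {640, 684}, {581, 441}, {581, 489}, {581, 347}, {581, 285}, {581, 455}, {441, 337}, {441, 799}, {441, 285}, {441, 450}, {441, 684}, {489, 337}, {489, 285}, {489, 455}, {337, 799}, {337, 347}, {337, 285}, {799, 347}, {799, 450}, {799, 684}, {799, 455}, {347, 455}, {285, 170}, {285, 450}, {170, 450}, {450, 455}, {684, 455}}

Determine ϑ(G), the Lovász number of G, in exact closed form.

Vertex 970 has 14 neighbors: 833, 955, 527, 338, 864, 371, 214, 640, 581, 441, 489, 170, 684, 455.
N(455) = {405, 955, 527, 819, 670, 970, 500, 214, 581, 489, 799, 347, 450, 684}, |N(455)| = 14.
N(214) = {833, 426, 478, 819, 864, 970, 258, 489, 799, 347, 285, 170, 684, 455}, |N(214)| = 14.
Vertex 799 has 14 neighbors: 405, 426, 478, 670, 864, 371, 214, 640, 441, 337, 347, 450, 684, 455.
29-vertex 14-regular graph: Paley(29): SR with (k,λ,μ)=(14,6,7).
The 3 distinct eigenvalues: [14.0, 2.19258, -3.19258].
Lovász (edge-transitive): ϑ = −29·(-sqrt(29)/2 - 1/2)/((14)−(-sqrt(29)/2 - 1/2)) = sqrt(29).
≈ 5.3852 (to 4 d.p.).

sqrt(29)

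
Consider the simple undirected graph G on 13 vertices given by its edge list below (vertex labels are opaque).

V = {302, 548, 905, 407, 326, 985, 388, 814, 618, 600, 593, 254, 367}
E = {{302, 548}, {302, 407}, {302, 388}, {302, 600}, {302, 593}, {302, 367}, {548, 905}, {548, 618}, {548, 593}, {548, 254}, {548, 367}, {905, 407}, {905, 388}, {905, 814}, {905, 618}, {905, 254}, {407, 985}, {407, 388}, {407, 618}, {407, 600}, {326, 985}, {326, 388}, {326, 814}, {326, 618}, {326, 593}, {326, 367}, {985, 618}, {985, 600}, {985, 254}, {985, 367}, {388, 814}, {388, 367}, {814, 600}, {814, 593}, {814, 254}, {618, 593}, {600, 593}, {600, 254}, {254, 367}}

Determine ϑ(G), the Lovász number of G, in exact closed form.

N(814) = {905, 326, 388, 600, 593, 254}, |N(814)| = 6.
deg(367) = 6; N(367) = {302, 548, 326, 985, 388, 254}.
deg(254) = 6; N(254) = {548, 905, 985, 814, 600, 367}.
N(407) = {302, 905, 985, 388, 618, 600}, |N(407)| = 6.
deg(v) = 6 for all v (|V|=13); Paley(13): SR with (k,λ,μ)=(6,2,3).
A has 3 distinct eigenvalues ≈ [6.0, 1.30278, -2.30278].
With N=13: ϑ(G) = 13·(-(-sqrt(13)/2 - 1/2))/(6−(-sqrt(13)/2 - 1/2)) = sqrt(13).
Numerically 3.605551275.

sqrt(13)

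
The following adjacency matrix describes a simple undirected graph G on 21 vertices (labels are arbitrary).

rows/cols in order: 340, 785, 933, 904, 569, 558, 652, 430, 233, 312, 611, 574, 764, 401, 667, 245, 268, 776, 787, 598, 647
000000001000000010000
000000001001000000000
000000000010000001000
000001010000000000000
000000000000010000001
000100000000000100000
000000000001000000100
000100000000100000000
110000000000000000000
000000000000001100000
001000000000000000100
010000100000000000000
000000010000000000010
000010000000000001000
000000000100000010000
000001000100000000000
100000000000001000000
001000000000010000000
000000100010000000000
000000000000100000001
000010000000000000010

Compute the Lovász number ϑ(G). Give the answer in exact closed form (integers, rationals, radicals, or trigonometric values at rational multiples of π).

Vertex 933 has 2 neighbors: 611, 776.
N(667) = {312, 268}, |N(667)| = 2.
Vertex 776 has 2 neighbors: 933, 401.
Vertex 569 has 2 neighbors: 401, 647.
Regular of degree 2 on 21 vertices: a single 21-cycle (edge-transitive).
A has 11 distinct eigenvalues ≈ [2.0, 1.91115, 1.65248, 1.24698, 0.73068, 0.14946, -0.44504, -1.0, -1.4661, -1.80194, -1.97766].
−21·(-2*cos(pi/21)) / ((2)−(-2*cos(pi/21))) = 21*cos(pi/21)/(cos(pi/21) + 1) = ϑ(G).
= 10.441033… (decimal).
Lovász sandwich 10 ≤ 21*cos(pi/21)/(cos(pi/21) + 1) ≤ 11: both strict.

21*cos(pi/21)/(cos(pi/21) + 1)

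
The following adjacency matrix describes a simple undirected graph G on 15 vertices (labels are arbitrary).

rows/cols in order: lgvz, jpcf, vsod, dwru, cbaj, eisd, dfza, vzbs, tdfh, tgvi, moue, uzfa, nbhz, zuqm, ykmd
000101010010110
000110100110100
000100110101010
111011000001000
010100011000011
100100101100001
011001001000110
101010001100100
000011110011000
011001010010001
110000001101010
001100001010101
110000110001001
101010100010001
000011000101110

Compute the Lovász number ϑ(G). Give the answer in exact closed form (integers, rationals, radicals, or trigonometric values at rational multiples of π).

5

Vertex moue has 6 neighbors: lgvz, jpcf, tdfh, tgvi, uzfa, zuqm.
Vertex vzbs has 6 neighbors: lgvz, vsod, cbaj, tdfh, tgvi, nbhz.
deg(jpcf) = 6; N(jpcf) = {dwru, cbaj, dfza, tgvi, moue, nbhz}.
Vertex lgvz has 6 neighbors: dwru, eisd, vzbs, moue, nbhz, zuqm.
15-vertex 6-regular graph: Kneser-type, 2-subsets of [6].
The 3 distinct eigenvalues: [6.0, 1.0, -3.0].
ϑ = −N·λ_min/(λ_max−λ_min) = −15·(-3)/(6−(-3)) = 5.
Numerically 5.0000.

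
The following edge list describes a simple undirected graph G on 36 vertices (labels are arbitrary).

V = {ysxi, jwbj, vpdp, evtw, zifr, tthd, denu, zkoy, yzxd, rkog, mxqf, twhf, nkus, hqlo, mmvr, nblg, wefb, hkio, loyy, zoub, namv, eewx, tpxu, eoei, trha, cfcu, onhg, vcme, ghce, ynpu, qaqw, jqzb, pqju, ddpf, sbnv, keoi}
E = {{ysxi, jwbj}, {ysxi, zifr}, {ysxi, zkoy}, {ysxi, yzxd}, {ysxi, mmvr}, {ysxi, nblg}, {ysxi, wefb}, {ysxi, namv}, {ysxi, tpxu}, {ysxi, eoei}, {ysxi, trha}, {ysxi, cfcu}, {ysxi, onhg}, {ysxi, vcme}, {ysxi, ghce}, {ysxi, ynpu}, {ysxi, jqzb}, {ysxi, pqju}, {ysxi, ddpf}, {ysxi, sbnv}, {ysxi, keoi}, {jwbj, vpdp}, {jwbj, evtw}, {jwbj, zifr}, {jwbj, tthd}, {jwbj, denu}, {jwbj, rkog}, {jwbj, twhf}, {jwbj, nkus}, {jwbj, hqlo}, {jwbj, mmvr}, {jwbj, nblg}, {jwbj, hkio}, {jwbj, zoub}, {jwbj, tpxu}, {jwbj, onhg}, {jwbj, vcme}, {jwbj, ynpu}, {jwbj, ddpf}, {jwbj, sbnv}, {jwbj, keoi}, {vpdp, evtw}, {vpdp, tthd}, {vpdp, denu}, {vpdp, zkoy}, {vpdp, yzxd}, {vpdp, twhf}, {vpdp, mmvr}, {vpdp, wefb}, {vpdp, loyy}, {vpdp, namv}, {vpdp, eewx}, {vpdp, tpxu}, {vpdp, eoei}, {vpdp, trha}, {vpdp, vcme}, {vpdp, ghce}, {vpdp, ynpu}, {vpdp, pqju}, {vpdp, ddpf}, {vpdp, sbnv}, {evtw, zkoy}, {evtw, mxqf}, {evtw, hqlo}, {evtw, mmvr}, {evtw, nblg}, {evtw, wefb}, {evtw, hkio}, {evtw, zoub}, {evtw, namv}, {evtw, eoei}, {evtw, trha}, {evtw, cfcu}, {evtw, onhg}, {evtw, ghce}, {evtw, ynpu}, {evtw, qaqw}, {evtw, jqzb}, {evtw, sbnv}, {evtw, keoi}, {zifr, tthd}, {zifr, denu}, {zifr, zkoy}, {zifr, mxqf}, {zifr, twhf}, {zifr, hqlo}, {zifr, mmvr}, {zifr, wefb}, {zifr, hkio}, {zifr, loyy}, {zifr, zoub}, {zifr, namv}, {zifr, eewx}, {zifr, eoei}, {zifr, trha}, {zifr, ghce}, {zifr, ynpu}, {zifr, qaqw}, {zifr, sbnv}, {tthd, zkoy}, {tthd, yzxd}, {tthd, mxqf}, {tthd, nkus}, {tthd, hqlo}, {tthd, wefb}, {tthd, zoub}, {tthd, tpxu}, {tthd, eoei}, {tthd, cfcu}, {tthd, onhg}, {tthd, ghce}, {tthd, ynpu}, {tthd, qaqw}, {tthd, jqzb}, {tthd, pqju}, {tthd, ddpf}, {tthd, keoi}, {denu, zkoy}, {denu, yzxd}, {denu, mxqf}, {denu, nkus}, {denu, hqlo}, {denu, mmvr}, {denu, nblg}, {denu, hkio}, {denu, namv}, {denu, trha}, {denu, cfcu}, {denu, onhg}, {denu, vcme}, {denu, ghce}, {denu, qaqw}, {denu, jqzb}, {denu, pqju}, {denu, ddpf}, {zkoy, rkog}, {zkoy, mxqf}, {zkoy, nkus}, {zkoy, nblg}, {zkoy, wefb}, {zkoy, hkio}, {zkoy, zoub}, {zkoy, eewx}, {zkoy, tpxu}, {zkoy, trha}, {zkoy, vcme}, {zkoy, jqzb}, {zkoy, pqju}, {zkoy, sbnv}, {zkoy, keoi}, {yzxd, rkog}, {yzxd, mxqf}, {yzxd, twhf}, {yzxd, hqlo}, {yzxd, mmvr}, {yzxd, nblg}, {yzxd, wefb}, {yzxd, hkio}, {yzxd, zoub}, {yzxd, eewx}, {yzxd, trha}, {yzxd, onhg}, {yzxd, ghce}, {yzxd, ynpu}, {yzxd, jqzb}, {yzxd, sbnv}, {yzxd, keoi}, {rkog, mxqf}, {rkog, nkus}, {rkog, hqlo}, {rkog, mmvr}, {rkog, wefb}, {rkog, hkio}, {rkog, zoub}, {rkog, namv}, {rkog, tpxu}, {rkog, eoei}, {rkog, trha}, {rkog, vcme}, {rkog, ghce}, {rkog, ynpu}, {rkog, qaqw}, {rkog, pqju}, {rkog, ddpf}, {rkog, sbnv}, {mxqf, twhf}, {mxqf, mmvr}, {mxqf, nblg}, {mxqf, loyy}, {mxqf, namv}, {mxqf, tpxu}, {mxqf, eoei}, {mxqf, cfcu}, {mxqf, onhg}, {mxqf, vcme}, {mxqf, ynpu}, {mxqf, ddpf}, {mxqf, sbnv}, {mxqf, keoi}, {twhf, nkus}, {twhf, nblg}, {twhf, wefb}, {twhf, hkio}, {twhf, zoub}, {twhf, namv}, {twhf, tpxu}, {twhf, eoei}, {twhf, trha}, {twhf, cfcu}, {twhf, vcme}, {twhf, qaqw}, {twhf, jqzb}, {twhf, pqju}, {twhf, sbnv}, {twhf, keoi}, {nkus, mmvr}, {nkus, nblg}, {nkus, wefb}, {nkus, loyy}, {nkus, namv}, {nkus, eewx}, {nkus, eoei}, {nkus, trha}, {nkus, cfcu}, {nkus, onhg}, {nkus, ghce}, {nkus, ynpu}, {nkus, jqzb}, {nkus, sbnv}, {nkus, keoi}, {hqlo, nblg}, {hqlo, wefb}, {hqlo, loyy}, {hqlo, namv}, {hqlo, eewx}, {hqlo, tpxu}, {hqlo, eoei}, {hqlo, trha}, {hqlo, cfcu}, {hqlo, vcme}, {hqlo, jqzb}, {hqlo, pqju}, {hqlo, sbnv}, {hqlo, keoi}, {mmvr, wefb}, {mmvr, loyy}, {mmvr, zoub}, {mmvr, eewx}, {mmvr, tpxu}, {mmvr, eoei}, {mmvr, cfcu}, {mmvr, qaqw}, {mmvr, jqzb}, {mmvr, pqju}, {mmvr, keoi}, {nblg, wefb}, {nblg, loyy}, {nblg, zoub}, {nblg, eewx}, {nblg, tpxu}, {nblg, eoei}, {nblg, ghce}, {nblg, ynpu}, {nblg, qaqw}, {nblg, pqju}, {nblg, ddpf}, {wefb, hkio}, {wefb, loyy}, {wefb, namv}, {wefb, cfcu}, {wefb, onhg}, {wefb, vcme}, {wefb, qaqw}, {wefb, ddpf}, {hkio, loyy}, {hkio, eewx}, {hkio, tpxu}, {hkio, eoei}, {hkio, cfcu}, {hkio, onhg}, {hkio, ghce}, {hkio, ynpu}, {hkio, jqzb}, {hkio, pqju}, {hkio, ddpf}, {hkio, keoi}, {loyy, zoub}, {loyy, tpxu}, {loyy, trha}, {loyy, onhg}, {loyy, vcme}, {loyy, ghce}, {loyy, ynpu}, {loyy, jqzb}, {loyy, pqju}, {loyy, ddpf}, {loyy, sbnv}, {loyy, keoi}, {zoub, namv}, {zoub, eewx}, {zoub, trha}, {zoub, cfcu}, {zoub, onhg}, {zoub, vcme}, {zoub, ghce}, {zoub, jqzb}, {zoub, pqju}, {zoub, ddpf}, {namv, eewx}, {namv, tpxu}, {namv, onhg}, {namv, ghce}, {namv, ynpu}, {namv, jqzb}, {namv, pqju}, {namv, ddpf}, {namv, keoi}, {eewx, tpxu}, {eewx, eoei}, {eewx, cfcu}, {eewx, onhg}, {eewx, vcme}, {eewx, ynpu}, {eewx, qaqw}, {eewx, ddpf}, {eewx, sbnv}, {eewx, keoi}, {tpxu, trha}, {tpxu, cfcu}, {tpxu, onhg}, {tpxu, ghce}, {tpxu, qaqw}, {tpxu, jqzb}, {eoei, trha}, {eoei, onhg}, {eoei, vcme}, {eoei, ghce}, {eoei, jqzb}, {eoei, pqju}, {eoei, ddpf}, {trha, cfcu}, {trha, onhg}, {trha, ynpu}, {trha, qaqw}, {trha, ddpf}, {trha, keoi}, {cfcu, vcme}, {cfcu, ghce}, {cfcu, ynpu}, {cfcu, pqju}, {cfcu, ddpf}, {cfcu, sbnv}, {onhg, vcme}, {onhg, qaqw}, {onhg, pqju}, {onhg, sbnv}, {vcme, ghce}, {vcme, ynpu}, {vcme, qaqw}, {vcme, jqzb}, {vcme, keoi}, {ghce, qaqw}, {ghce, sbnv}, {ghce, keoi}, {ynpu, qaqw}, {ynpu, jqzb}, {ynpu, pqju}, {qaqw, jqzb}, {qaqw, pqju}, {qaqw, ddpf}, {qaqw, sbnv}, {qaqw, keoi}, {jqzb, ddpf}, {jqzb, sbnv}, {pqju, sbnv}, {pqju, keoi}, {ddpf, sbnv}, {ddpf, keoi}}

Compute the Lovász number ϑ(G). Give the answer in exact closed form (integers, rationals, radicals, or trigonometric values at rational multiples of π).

8

N(nkus) = {jwbj, tthd, denu, zkoy, rkog, twhf, mmvr, nblg, wefb, loyy, namv, eewx, eoei, trha, cfcu, onhg, ghce, ynpu, jqzb, sbnv, keoi}, |N(nkus)| = 21.
Vertex nblg has 21 neighbors: ysxi, jwbj, evtw, denu, zkoy, yzxd, mxqf, twhf, nkus, hqlo, wefb, loyy, zoub, eewx, tpxu, eoei, ghce, ynpu, qaqw, pqju, ddpf.
N(cfcu) = {ysxi, evtw, tthd, denu, mxqf, twhf, nkus, hqlo, mmvr, wefb, hkio, zoub, eewx, tpxu, trha, vcme, ghce, ynpu, pqju, ddpf, sbnv}, |N(cfcu)| = 21.
Vertex evtw has 21 neighbors: jwbj, vpdp, zkoy, mxqf, hqlo, mmvr, nblg, wefb, hkio, zoub, namv, eoei, trha, cfcu, onhg, ghce, ynpu, qaqw, jqzb, sbnv, keoi.
Every vertex has degree 21 (N=36); this is K(9,2), the Kneser graph.
spec(A) ≈ [21.0, 1.0, -6.0] (distinct, 5 d.p.).
−36·(-6) / ((21)−(-6)) = 8 = ϑ(G).
= 8.00000… (decimal).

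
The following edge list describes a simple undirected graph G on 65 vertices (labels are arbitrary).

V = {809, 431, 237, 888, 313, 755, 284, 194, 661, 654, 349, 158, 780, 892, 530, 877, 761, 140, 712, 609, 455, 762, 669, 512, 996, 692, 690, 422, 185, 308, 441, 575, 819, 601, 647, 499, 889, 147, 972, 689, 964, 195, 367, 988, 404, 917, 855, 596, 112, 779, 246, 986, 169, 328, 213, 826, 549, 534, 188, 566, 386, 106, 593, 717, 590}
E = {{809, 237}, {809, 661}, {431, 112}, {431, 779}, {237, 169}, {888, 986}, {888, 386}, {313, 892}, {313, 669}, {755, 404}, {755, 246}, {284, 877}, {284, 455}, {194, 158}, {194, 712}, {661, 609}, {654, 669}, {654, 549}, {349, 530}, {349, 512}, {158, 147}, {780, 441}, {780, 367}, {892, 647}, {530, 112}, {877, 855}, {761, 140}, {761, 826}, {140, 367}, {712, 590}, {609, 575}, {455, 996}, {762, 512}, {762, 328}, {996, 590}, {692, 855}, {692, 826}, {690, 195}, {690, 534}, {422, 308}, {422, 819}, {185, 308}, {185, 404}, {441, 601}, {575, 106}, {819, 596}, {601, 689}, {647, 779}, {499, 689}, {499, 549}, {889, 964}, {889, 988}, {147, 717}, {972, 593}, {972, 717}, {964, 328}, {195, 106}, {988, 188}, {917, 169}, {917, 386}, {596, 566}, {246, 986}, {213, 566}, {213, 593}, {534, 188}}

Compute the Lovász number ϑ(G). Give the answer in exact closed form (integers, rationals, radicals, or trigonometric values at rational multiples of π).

N(593) = {972, 213}, |N(593)| = 2.
Vertex 308 has 2 neighbors: 422, 185.
deg(809) = 2; N(809) = {237, 661}.
Vertex 195 has 2 neighbors: 690, 106.
Regular of degree 2 on 65 vertices: connected 2-regular on 65 ⇒ C_{65}.
spec(A) ≈ [2.0, 1.990663, 1.96274, 1.916492, 1.852349, 1.770912, 1.67294, 1.559349, 1.431198, 1.289684, 1.136129, 0.971967, 0.798729, 0.618034, 0.431568, 0.241073, 0.048327, -0.14487, -0.336714, -0.525415, -0.70921, -0.886383, -1.05528, -1.214325, -1.362032, -1.497021, -1.618034, -1.723939, -1.813749, -1.886624, -1.941884, -1.979013, -1.997664] (distinct, 6 d.p.).
λ_max=2, λ_min=-2*cos(pi/65); ϑ = −65·λ_min/(λ_max−λ_min) = 65*cos(pi/65)/(cos(pi/65) + 1).
≈ 32.48101 (to 5 d.p.).
Sandwich: α(G)=32 ≤ ϑ(G)=65*cos(pi/65)/(cos(pi/65) + 1) ≤ χ(Ḡ)=33 (both strict).

65*cos(pi/65)/(cos(pi/65) + 1)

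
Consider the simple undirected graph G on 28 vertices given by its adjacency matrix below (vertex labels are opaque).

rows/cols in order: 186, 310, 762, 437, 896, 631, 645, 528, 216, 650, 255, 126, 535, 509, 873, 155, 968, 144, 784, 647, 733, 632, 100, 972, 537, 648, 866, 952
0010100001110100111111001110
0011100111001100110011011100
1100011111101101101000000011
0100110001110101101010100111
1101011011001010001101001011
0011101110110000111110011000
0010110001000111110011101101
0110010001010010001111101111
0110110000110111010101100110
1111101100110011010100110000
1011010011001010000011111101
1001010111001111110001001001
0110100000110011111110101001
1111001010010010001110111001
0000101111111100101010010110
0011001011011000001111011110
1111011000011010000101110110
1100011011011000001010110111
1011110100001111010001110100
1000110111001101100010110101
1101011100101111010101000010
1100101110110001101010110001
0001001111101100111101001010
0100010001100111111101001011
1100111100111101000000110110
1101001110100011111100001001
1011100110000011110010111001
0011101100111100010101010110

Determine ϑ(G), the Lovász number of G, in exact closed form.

deg(968) = 15; N(968) = {186, 310, 762, 437, 631, 645, 126, 535, 873, 647, 632, 100, 972, 648, 866}.
Vertex 631 has 15 neighbors: 762, 437, 896, 645, 528, 216, 255, 126, 968, 144, 784, 647, 733, 972, 537.
Vertex 648 has 15 neighbors: 186, 310, 437, 645, 528, 216, 255, 873, 155, 968, 144, 784, 647, 537, 952.
N(144) = {186, 310, 631, 645, 216, 650, 126, 535, 784, 733, 100, 972, 648, 866, 952}, |N(144)| = 15.
28-vertex 15-regular graph: Kneser-type, 2-subsets of [8].
Distinct eigenvalues (to 3 d.p.): [15.0, 1.0, -5.0].
ϑ = −N·λ_min/(λ_max−λ_min) = −28·(-5)/(15−(-5)) = 7.
≈ 7.000000000 (to 9 d.p.).

7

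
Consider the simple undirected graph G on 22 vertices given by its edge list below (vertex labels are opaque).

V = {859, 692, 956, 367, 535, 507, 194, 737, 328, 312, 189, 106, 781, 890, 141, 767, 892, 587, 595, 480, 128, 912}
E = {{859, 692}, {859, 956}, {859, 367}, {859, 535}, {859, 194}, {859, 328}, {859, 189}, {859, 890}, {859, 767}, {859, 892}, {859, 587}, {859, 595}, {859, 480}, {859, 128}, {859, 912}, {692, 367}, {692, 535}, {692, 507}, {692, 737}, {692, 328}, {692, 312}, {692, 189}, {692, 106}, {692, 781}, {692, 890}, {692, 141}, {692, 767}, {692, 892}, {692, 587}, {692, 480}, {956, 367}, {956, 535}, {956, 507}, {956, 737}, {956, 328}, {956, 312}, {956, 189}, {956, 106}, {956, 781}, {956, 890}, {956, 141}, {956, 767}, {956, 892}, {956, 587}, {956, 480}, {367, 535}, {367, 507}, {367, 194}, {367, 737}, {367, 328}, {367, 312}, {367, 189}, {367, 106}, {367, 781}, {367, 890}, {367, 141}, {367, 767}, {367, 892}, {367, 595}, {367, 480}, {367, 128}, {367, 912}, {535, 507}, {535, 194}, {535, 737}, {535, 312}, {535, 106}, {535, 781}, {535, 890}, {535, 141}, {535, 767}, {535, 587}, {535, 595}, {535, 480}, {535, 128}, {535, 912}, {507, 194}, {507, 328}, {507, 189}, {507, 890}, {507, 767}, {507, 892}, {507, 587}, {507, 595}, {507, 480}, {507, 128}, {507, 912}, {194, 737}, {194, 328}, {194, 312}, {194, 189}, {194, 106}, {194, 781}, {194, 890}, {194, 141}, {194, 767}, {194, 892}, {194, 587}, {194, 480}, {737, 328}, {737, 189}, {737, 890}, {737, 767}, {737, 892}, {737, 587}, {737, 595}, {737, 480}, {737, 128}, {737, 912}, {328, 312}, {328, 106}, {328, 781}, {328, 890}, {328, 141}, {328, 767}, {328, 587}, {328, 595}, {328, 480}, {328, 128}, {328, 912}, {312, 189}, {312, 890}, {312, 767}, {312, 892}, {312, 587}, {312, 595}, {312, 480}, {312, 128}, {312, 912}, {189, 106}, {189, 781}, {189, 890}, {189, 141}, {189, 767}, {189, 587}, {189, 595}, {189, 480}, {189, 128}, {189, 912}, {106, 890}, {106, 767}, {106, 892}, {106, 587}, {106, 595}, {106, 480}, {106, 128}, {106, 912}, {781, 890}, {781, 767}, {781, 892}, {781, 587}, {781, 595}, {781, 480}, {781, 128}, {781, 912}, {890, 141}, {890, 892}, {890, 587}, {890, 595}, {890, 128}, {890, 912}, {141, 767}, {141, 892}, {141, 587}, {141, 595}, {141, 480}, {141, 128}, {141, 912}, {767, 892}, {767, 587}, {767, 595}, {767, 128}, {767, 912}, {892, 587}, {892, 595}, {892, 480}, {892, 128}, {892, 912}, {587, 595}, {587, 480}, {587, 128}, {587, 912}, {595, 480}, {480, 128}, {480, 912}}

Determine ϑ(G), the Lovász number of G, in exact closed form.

N(480) = {859, 692, 956, 367, 535, 507, 194, 737, 328, 312, 189, 106, 781, 141, 892, 587, 595, 128, 912}, |N(480)| = 19.
deg(595) = 16; N(595) = {859, 367, 535, 507, 737, 328, 312, 189, 106, 781, 890, 141, 767, 892, 587, 480}.
Vertex 328 has 18 neighbors: 859, 692, 956, 367, 507, 194, 737, 312, 106, 781, 890, 141, 767, 587, 595, 480, 128, 912.
deg(890) = 19; N(890) = {859, 692, 956, 367, 535, 507, 194, 737, 328, 312, 189, 106, 781, 141, 892, 587, 595, 128, 912}.
Complete multipartite on [7, 6, 4, 3, 2]: sandwich collapses at ϑ=7.
= 7.00000… (decimal).
Lovász sandwich 7 ≤ 7 ≤ 7: collapsed.

7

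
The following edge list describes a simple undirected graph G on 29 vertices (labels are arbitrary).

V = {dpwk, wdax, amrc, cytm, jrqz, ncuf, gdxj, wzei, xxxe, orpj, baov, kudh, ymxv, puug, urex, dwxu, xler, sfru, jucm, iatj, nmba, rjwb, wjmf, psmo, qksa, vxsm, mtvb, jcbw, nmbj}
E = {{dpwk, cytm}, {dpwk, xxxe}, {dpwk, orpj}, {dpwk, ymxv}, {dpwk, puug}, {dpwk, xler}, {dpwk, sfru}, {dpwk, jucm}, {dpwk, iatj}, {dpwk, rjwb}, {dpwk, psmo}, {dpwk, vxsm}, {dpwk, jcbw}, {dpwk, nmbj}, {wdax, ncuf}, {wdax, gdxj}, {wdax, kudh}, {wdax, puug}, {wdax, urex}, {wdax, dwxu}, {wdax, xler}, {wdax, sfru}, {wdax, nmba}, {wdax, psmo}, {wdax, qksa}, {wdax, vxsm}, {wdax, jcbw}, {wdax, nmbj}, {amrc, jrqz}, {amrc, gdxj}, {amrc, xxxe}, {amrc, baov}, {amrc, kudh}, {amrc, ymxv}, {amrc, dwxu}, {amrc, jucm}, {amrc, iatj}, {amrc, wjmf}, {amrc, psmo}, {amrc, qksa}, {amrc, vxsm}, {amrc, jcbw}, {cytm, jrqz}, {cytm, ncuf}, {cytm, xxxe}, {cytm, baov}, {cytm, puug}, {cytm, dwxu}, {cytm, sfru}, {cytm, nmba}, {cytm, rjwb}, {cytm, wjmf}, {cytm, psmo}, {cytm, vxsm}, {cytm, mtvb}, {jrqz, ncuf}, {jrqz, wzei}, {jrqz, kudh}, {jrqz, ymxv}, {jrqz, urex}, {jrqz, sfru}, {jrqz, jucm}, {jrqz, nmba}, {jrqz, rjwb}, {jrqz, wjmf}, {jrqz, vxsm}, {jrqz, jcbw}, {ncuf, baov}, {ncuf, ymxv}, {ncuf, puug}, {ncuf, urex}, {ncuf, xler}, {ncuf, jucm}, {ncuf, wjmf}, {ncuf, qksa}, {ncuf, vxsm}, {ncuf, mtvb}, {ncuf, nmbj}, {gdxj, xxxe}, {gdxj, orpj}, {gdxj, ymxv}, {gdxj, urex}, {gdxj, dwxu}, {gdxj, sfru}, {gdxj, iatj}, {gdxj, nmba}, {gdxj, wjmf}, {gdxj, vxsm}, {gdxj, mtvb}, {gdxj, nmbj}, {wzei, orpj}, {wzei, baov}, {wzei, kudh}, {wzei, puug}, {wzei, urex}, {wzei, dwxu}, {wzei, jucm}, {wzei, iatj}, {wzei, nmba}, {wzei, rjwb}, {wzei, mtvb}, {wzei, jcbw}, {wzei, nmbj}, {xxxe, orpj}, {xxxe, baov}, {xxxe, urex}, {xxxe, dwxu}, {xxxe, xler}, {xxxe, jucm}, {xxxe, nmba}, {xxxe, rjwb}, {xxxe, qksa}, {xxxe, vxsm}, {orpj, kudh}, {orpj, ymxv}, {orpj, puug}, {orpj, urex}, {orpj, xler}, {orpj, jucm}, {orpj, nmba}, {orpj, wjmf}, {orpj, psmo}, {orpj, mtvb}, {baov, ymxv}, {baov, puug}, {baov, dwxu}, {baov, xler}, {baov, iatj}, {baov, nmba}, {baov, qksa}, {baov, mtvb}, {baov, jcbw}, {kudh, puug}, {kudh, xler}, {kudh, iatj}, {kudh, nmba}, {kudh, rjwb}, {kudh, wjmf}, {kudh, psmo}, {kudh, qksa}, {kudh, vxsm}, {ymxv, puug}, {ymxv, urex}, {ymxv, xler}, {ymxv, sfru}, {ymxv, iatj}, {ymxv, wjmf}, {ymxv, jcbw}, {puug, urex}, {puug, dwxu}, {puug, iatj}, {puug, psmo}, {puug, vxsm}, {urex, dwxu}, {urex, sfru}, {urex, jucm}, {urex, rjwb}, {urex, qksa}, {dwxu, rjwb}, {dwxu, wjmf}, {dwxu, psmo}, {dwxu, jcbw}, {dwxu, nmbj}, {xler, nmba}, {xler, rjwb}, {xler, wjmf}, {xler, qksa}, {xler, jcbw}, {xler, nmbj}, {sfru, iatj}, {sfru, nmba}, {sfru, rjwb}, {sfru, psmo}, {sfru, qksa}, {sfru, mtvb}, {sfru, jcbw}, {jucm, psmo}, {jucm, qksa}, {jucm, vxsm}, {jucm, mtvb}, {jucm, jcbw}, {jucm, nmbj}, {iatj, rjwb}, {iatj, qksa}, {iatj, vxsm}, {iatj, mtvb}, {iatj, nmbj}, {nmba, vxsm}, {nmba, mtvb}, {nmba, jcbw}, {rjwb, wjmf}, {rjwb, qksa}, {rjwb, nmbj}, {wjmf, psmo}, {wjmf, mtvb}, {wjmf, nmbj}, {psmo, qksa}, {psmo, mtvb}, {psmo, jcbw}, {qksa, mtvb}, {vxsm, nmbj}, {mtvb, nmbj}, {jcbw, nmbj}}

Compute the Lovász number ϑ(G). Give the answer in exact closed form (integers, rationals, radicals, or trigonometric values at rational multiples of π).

sqrt(29)

Vertex kudh has 14 neighbors: wdax, amrc, jrqz, wzei, orpj, puug, xler, iatj, nmba, rjwb, wjmf, psmo, qksa, vxsm.
Vertex jucm has 14 neighbors: dpwk, amrc, jrqz, ncuf, wzei, xxxe, orpj, urex, psmo, qksa, vxsm, mtvb, jcbw, nmbj.
N(psmo) = {dpwk, wdax, amrc, cytm, orpj, kudh, puug, dwxu, sfru, jucm, wjmf, qksa, mtvb, jcbw}, |N(psmo)| = 14.
Vertex vxsm has 14 neighbors: dpwk, wdax, amrc, cytm, jrqz, ncuf, gdxj, xxxe, kudh, puug, jucm, iatj, nmba, nmbj.
deg(v) = 14 for all v (|V|=29); Paley(29): SR with (k,λ,μ)=(14,6,7).
Distinct eigenvalues (to 5 d.p.): [14.0, 2.19258, -3.19258].
Lovász (edge-transitive): ϑ = −29·(-sqrt(29)/2 - 1/2)/((14)−(-sqrt(29)/2 - 1/2)) = sqrt(29).
ϑ(G) ≈ 5.385165.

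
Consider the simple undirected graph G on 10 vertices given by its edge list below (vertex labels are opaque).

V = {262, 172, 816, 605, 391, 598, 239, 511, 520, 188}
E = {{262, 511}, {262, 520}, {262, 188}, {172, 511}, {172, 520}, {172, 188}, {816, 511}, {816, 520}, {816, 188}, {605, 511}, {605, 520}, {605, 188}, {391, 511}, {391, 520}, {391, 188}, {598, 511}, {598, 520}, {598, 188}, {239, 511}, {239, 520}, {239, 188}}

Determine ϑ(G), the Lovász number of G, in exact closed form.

Vertex 172 has 3 neighbors: 511, 520, 188.
Vertex 239 has 3 neighbors: 511, 520, 188.
N(188) = {262, 172, 816, 605, 391, 598, 239}, |N(188)| = 7.
deg(391) = 3; N(391) = {511, 520, 188}.
Complete multipartite on [7, 3]: sandwich collapses at ϑ=7.
Numerically 7.000000.
Sandwich: α(G)=7 ≤ ϑ(G)=7 ≤ χ(Ḡ)=7 (collapsed).

7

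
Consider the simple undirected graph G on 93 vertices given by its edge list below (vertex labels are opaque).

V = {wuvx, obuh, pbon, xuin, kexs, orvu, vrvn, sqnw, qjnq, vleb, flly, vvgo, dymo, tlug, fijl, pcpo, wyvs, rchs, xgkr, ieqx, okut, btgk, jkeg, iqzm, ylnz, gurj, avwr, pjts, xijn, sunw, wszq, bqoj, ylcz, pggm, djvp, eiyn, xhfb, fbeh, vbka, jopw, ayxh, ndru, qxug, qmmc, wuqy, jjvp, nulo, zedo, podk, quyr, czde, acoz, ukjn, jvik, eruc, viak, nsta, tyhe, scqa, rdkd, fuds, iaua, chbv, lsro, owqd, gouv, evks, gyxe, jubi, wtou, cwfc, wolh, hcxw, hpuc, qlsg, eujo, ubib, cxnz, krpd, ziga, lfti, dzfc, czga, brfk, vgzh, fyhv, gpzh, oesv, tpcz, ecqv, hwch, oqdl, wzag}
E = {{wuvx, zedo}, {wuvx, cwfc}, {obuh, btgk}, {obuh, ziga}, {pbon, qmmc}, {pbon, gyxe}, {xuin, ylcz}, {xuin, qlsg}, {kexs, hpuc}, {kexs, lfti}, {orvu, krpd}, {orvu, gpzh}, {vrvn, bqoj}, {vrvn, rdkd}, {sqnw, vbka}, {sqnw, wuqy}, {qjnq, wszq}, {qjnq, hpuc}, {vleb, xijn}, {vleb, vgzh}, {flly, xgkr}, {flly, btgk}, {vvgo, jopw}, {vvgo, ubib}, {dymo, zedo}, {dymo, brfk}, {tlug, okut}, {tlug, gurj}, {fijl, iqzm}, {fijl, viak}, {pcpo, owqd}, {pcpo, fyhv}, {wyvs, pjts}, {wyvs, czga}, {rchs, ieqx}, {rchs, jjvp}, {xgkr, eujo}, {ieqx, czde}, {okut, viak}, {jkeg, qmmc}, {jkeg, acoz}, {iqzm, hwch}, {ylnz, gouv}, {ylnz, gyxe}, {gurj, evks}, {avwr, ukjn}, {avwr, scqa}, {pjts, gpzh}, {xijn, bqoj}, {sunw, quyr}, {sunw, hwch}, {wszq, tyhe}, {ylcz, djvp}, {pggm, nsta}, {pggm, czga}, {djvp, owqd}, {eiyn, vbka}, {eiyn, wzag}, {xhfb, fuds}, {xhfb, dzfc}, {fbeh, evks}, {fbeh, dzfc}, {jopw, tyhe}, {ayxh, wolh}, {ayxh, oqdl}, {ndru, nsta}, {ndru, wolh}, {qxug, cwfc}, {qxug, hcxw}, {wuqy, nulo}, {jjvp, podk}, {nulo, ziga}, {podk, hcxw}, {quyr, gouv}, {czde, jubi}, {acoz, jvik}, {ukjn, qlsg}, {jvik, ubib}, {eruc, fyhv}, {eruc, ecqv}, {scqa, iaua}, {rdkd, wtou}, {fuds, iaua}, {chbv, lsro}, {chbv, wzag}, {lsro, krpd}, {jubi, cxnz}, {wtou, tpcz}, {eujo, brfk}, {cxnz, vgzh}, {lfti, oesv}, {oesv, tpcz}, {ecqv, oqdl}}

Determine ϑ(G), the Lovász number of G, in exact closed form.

deg(gyxe) = 2; N(gyxe) = {pbon, ylnz}.
deg(ylnz) = 2; N(ylnz) = {gouv, gyxe}.
deg(acoz) = 2; N(acoz) = {jkeg, jvik}.
N(lsro) = {chbv, krpd}, |N(lsro)| = 2.
93-vertex 2-regular graph: the odd cycle C_{93}.
A has 47 distinct eigenvalues ≈ [2.0, 1.995437, 1.98177, 1.95906, 1.927411, 1.886968, 1.837916, 1.780477, 1.714914, 1.641527, 1.56065, 1.472651, 1.377934, 1.276929, 1.170098, 1.057928, 0.940931, 0.819641, 0.694611, 0.566411, 0.435627, 0.302856, 0.168702, 0.033779, -0.101298, -0.235913, -0.369452, -0.501305, -0.630871, -0.757558, -0.880788, -1.0, -1.114649, -1.224212, -1.328189, -1.426106, -1.517516, -1.602002, -1.679179, -1.748693, -1.810229, -1.863505, -1.908279, -1.944345, -1.97154, -1.989739, -1.998859].
With N=93: ϑ(G) = 93·(-(-1)*2*cos(pi/93))/(2−(-2*cos(pi/93))) = 93*cos(pi/93)/(cos(pi/93) + 1).
Numerically 46.4867.
Sandwich: α(G)=46 ≤ ϑ(G)=93*cos(pi/93)/(cos(pi/93) + 1) ≤ χ(Ḡ)=47 (both strict).

93*cos(pi/93)/(cos(pi/93) + 1)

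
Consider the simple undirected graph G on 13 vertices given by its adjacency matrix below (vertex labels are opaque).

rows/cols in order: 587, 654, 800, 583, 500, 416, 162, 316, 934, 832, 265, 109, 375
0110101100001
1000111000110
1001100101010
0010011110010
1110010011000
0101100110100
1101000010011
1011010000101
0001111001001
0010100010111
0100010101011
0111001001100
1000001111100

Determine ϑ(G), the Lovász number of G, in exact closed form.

N(316) = {587, 800, 583, 416, 265, 375}, |N(316)| = 6.
Vertex 934 has 6 neighbors: 583, 500, 416, 162, 832, 375.
N(800) = {587, 583, 500, 316, 832, 109}, |N(800)| = 6.
N(416) = {654, 583, 500, 316, 934, 265}, |N(416)| = 6.
Every vertex has degree 6 (N=13); strongly regular (13,6,2,3).
spec(A) ≈ [6.0, 1.302776, -2.302776] (distinct, 6 d.p.).
ϑ = −N·λ_min/(λ_max−λ_min) = −13·(-sqrt(13)/2 - 1/2)/(6−(-sqrt(13)/2 - 1/2)) = sqrt(13).
= 3.605551… (decimal).

sqrt(13)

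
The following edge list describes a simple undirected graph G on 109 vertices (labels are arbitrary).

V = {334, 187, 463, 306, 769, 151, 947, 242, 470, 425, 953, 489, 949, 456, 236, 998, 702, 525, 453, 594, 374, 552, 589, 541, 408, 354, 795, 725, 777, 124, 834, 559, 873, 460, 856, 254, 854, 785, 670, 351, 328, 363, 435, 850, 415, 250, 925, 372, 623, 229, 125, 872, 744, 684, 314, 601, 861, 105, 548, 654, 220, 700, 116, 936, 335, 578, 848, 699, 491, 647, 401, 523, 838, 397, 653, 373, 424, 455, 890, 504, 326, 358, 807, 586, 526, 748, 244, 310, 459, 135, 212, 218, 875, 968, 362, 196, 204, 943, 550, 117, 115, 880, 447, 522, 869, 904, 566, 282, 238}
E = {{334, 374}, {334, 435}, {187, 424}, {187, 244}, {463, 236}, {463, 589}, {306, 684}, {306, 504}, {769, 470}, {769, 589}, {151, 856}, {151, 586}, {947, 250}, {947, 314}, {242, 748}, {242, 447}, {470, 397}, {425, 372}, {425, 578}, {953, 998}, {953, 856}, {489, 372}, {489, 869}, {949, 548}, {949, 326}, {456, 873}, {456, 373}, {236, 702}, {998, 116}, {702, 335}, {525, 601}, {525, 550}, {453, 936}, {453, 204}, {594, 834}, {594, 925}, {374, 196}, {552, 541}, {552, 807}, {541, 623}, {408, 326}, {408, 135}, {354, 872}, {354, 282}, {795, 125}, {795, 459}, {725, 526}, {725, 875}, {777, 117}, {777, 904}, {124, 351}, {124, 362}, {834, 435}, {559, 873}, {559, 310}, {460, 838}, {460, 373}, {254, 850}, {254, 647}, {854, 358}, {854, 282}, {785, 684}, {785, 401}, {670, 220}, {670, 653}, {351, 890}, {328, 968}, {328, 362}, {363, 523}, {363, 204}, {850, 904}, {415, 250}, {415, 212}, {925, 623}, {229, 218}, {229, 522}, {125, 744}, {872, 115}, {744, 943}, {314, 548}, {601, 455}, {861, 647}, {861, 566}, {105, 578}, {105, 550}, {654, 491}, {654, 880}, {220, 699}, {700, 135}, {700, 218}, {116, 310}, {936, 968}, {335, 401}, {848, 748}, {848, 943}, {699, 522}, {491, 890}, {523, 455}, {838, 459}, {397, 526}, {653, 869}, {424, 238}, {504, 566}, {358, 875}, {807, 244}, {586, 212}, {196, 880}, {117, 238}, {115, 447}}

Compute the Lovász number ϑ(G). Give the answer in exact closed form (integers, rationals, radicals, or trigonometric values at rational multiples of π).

109*cos(pi/109)/(cos(pi/109) + 1)

deg(218) = 2; N(218) = {229, 700}.
N(310) = {559, 116}, |N(310)| = 2.
Vertex 834 has 2 neighbors: 594, 435.
N(861) = {647, 566}, |N(861)| = 2.
deg(v) = 2 for all v (|V|=109); the odd cycle C_{109}.
spec(A) ≈ [2.0, 1.9967, 1.9867, 1.9702, 1.9471, 1.9175, 1.8816, 1.8394, 1.7911, 1.7368, 1.6768, 1.6112, 1.5403, 1.4642, 1.3833, 1.2978, 1.208, 1.1141, 1.0166, 0.9157, 0.8117, 0.7051, 0.5961, 0.4851, 0.3725, 0.2587, 0.144, 0.0288, -0.0864, -0.2014, -0.3157, -0.429, -0.5408, -0.6508, -0.7587, -0.8641, -0.9665, -1.0658, -1.1615, -1.2534, -1.3411, -1.4244, -1.5029, -1.5764, -1.6447, -1.7075, -1.7647, -1.816, -1.8612, -1.9003, -1.9331, -1.9594, -1.9793, -1.9925, -1.9992] (distinct, 4 d.p.).
With N=109: ϑ(G) = 109·(-(-1)*2*cos(pi/109))/(2−(-2*cos(pi/109))) = 109*cos(pi/109)/(cos(pi/109) + 1).
Numerically 54.4886801.
Lovász sandwich 54 ≤ 109*cos(pi/109)/(cos(pi/109) + 1) ≤ 55: both strict.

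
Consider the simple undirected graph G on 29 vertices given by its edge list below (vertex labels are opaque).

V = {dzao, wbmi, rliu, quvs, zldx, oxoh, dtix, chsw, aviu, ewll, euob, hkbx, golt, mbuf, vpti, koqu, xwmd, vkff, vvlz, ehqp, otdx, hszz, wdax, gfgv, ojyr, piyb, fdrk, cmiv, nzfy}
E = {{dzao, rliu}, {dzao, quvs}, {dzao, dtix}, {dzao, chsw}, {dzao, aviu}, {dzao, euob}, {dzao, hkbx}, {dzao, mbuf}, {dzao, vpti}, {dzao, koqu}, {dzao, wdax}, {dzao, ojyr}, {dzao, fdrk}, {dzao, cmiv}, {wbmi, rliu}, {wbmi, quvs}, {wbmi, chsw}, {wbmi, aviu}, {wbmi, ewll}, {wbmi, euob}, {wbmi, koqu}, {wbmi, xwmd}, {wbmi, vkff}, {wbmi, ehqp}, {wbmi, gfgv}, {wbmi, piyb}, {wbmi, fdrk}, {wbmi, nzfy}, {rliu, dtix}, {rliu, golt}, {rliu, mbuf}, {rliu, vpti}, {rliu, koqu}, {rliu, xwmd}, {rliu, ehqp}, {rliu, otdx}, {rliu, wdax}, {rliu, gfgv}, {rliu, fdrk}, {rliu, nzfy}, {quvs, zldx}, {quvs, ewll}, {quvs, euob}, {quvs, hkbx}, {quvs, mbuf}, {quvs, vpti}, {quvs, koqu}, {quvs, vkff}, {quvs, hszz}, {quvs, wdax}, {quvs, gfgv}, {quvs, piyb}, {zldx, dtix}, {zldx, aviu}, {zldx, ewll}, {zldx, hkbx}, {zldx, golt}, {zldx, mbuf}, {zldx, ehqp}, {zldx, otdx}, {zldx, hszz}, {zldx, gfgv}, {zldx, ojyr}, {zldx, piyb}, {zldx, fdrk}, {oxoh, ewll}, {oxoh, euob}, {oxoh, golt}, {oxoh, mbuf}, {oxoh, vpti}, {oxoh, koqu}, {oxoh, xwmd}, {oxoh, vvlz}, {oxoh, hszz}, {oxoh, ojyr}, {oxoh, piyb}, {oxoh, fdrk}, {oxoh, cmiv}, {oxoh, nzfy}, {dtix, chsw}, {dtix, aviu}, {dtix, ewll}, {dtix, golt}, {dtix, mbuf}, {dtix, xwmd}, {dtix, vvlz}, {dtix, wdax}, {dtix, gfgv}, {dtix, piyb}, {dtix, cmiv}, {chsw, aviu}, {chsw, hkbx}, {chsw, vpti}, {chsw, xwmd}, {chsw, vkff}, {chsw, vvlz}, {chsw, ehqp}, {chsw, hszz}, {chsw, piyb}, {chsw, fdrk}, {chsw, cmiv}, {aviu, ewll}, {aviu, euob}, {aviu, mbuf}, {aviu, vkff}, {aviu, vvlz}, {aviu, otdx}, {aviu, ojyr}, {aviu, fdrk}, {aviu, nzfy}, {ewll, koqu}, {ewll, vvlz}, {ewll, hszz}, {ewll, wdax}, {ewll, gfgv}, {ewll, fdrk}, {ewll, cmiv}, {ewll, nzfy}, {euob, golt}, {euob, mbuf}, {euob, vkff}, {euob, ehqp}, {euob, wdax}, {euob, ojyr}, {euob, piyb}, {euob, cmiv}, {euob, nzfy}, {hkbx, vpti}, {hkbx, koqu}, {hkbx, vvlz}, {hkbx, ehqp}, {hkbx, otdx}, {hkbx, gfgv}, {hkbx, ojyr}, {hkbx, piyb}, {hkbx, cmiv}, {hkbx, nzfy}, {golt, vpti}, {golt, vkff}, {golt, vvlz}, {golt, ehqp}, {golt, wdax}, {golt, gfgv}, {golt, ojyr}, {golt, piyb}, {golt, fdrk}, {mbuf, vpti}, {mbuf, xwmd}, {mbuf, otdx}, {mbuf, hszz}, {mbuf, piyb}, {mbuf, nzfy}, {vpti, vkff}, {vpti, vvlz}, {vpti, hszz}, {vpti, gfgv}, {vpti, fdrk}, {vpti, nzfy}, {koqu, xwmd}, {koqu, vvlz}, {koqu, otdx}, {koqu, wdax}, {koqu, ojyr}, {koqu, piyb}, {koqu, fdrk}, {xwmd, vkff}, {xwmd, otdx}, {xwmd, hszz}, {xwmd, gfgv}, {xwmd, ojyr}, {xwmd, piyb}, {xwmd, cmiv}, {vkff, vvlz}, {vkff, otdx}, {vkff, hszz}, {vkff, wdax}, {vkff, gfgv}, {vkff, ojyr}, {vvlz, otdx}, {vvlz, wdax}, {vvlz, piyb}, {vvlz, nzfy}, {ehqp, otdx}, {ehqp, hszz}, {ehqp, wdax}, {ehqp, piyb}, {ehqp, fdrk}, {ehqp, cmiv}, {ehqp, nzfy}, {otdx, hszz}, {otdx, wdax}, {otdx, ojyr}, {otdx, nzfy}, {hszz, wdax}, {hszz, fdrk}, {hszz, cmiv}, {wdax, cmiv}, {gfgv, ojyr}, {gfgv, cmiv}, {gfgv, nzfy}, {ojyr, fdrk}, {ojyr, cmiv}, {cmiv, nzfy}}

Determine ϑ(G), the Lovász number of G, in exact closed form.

deg(dtix) = 14; N(dtix) = {dzao, rliu, zldx, chsw, aviu, ewll, golt, mbuf, xwmd, vvlz, wdax, gfgv, piyb, cmiv}.
deg(ehqp) = 14; N(ehqp) = {wbmi, rliu, zldx, chsw, euob, hkbx, golt, otdx, hszz, wdax, piyb, fdrk, cmiv, nzfy}.
deg(piyb) = 14; N(piyb) = {wbmi, quvs, zldx, oxoh, dtix, chsw, euob, hkbx, golt, mbuf, koqu, xwmd, vvlz, ehqp}.
deg(wdax) = 14; N(wdax) = {dzao, rliu, quvs, dtix, ewll, euob, golt, koqu, vkff, vvlz, ehqp, otdx, hszz, cmiv}.
G on 29 vertices is 14-regular; strongly regular (29,14,6,7).
A has 3 distinct eigenvalues ≈ [14.0, 2.192582, -3.192582].
With N=29: ϑ(G) = 29·(-(-sqrt(29)/2 - 1/2))/(14−(-sqrt(29)/2 - 1/2)) = sqrt(29).
Numerically 5.3851648.

sqrt(29)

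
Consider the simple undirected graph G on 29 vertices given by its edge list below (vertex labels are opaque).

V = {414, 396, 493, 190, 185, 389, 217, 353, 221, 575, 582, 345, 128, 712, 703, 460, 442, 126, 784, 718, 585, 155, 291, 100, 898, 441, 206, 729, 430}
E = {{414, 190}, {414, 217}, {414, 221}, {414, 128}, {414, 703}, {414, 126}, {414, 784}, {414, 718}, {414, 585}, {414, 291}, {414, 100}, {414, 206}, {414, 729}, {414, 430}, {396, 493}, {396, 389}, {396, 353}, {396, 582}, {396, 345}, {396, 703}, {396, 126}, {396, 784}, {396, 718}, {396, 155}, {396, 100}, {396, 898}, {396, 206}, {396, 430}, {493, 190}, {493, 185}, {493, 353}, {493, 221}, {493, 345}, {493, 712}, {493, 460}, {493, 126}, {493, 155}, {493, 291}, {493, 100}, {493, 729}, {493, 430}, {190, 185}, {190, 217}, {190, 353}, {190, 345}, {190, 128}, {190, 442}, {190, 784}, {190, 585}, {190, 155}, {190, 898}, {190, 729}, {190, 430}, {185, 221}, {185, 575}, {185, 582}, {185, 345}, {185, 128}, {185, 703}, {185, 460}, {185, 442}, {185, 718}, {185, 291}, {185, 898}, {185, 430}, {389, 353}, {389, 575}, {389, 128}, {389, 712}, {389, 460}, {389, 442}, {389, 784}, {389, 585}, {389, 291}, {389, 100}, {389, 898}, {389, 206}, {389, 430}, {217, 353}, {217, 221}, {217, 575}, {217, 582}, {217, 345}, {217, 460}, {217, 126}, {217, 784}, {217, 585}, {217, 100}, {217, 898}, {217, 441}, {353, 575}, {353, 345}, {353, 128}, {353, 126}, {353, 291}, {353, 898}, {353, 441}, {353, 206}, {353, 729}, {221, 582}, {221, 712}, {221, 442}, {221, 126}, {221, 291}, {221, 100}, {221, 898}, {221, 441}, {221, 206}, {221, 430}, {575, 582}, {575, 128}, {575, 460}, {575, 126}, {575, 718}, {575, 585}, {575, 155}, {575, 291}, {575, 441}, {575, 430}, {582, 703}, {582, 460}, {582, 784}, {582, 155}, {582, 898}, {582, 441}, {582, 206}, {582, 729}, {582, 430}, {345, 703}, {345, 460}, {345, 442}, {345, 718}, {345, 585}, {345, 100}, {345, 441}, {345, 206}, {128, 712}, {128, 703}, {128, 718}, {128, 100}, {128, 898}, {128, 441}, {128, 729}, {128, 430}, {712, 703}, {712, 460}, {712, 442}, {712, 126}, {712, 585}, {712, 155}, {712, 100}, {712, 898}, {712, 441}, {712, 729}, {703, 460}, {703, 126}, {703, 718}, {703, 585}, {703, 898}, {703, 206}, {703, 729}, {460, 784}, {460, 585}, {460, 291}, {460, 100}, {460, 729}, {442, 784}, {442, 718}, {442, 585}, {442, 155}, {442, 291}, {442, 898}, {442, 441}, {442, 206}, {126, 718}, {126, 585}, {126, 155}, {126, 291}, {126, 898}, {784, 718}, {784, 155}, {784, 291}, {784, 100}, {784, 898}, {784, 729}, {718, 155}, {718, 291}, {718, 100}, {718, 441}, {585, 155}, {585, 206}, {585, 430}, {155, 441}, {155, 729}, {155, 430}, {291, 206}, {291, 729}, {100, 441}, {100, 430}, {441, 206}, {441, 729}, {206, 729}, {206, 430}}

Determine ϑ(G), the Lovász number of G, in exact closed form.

sqrt(29)

deg(291) = 14; N(291) = {414, 493, 185, 389, 353, 221, 575, 460, 442, 126, 784, 718, 206, 729}.
deg(221) = 14; N(221) = {414, 493, 185, 217, 582, 712, 442, 126, 291, 100, 898, 441, 206, 430}.
N(493) = {396, 190, 185, 353, 221, 345, 712, 460, 126, 155, 291, 100, 729, 430}, |N(493)| = 14.
deg(585) = 14; N(585) = {414, 190, 389, 217, 575, 345, 712, 703, 460, 442, 126, 155, 206, 430}.
29-vertex 14-regular graph: Paley(29): SR with (k,λ,μ)=(14,6,7).
spec(A) ≈ [14.0, 2.19258, -3.19258] (distinct, 5 d.p.).
−29·(-sqrt(29)/2 - 1/2) / ((14)−(-sqrt(29)/2 - 1/2)) = sqrt(29) = ϑ(G).
Numerically 5.385164807.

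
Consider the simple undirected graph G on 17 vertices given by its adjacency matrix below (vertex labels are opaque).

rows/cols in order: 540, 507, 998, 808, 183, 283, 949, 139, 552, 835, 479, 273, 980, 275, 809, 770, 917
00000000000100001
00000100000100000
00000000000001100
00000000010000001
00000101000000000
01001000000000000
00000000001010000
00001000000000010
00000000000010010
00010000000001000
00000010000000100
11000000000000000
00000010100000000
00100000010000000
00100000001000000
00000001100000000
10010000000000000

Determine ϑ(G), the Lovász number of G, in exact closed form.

N(835) = {808, 275}, |N(835)| = 2.
N(479) = {949, 809}, |N(479)| = 2.
deg(507) = 2; N(507) = {283, 273}.
Vertex 949 has 2 neighbors: 479, 980.
G on 17 vertices is 2-regular; a single 17-cycle (edge-transitive).
Distinct eigenvalues (to 3 d.p.): [2.0, 1.865, 1.478, 0.891, 0.185, -0.547, -1.205, -1.7, -1.966].
With N=17: ϑ(G) = 17·(-(-1)*2*cos(pi/17))/(2−(-2*cos(pi/17))) = 17*cos(pi/17)/(cos(pi/17) + 1).
ϑ(G) ≈ 8.42701431.
Sandwich: α(G)=8 ≤ ϑ(G)=17*cos(pi/17)/(cos(pi/17) + 1) ≤ χ(Ḡ)=9 (both strict).

17*cos(pi/17)/(cos(pi/17) + 1)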